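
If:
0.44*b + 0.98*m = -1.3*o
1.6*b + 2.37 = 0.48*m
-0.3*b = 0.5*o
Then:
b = -1.65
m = -0.57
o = 0.99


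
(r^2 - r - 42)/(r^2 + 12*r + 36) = (r - 7)/(r + 6)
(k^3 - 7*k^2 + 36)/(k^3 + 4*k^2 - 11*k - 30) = (k - 6)/(k + 5)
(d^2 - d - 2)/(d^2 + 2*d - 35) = (d^2 - d - 2)/(d^2 + 2*d - 35)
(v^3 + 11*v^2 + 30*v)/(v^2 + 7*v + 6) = v*(v + 5)/(v + 1)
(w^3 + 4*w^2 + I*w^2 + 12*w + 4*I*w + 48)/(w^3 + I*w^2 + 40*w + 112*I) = (w^2 + w*(4 - 3*I) - 12*I)/(w^2 - 3*I*w + 28)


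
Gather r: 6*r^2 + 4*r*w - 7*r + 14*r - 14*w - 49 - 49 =6*r^2 + r*(4*w + 7) - 14*w - 98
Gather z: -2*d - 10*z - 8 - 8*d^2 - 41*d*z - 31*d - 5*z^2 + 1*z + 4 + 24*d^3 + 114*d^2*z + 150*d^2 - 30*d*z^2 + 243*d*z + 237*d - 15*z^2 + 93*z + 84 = 24*d^3 + 142*d^2 + 204*d + z^2*(-30*d - 20) + z*(114*d^2 + 202*d + 84) + 80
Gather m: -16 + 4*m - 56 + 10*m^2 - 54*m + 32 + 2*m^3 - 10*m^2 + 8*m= 2*m^3 - 42*m - 40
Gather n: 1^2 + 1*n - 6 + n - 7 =2*n - 12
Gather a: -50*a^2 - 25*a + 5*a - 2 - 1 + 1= -50*a^2 - 20*a - 2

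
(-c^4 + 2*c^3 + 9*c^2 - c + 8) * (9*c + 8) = -9*c^5 + 10*c^4 + 97*c^3 + 63*c^2 + 64*c + 64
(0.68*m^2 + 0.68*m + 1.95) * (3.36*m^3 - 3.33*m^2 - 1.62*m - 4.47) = 2.2848*m^5 + 0.0204*m^4 + 3.186*m^3 - 10.6347*m^2 - 6.1986*m - 8.7165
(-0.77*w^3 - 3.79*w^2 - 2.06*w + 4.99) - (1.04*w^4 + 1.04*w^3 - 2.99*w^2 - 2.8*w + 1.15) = -1.04*w^4 - 1.81*w^3 - 0.8*w^2 + 0.74*w + 3.84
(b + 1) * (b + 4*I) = b^2 + b + 4*I*b + 4*I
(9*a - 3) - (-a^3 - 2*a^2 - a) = a^3 + 2*a^2 + 10*a - 3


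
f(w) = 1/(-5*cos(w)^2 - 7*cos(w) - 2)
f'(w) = (-10*sin(w)*cos(w) - 7*sin(w))/(-5*cos(w)^2 - 7*cos(w) - 2)^2 = -(10*cos(w) + 7)*sin(w)/(5*cos(w)^2 + 7*cos(w) + 2)^2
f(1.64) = -0.65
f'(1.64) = -2.65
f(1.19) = -0.19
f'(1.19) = -0.36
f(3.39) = 11.45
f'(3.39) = -86.73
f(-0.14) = -0.07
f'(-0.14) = 0.01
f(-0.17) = -0.07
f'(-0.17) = 0.02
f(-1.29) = -0.23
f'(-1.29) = 0.50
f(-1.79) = -1.40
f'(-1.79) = 9.23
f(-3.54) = 4.90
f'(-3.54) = 20.61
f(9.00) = 4.40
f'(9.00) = 16.87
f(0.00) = -0.07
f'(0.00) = 0.00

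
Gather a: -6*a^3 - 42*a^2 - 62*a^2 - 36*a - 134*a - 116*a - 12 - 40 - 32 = -6*a^3 - 104*a^2 - 286*a - 84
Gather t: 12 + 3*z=3*z + 12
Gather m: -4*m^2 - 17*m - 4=-4*m^2 - 17*m - 4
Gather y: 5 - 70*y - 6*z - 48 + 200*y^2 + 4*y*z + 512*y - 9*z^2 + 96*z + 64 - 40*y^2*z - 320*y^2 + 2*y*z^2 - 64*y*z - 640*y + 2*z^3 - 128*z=y^2*(-40*z - 120) + y*(2*z^2 - 60*z - 198) + 2*z^3 - 9*z^2 - 38*z + 21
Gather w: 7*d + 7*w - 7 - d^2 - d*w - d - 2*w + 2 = -d^2 + 6*d + w*(5 - d) - 5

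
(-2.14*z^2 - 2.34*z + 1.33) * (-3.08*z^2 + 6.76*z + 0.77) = 6.5912*z^4 - 7.2592*z^3 - 21.5626*z^2 + 7.189*z + 1.0241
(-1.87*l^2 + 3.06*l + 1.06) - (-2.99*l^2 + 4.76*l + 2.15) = 1.12*l^2 - 1.7*l - 1.09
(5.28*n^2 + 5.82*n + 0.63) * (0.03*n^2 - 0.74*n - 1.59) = 0.1584*n^4 - 3.7326*n^3 - 12.6831*n^2 - 9.72*n - 1.0017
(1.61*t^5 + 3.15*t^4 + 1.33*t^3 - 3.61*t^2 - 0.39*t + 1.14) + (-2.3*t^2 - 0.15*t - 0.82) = 1.61*t^5 + 3.15*t^4 + 1.33*t^3 - 5.91*t^2 - 0.54*t + 0.32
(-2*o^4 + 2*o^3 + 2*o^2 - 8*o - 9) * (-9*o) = 18*o^5 - 18*o^4 - 18*o^3 + 72*o^2 + 81*o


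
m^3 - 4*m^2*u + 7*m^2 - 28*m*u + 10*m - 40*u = (m + 2)*(m + 5)*(m - 4*u)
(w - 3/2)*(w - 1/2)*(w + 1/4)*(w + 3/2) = w^4 - w^3/4 - 19*w^2/8 + 9*w/16 + 9/32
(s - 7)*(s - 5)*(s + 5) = s^3 - 7*s^2 - 25*s + 175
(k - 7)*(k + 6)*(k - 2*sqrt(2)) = k^3 - 2*sqrt(2)*k^2 - k^2 - 42*k + 2*sqrt(2)*k + 84*sqrt(2)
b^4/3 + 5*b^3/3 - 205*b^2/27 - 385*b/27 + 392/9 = (b/3 + 1)*(b - 8/3)*(b - 7/3)*(b + 7)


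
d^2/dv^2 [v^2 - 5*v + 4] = 2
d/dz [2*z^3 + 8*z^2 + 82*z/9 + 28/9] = 6*z^2 + 16*z + 82/9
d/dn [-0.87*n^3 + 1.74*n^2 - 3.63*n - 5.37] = -2.61*n^2 + 3.48*n - 3.63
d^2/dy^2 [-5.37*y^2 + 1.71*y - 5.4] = -10.7400000000000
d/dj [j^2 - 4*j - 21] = 2*j - 4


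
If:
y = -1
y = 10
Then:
No Solution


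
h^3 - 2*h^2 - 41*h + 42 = (h - 7)*(h - 1)*(h + 6)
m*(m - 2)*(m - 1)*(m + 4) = m^4 + m^3 - 10*m^2 + 8*m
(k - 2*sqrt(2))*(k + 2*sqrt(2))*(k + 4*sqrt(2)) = k^3 + 4*sqrt(2)*k^2 - 8*k - 32*sqrt(2)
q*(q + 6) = q^2 + 6*q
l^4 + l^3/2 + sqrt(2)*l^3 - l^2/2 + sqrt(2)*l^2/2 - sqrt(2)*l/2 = l*(l - 1/2)*(l + 1)*(l + sqrt(2))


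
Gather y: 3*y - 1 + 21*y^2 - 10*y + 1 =21*y^2 - 7*y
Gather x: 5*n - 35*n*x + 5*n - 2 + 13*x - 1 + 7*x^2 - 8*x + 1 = 10*n + 7*x^2 + x*(5 - 35*n) - 2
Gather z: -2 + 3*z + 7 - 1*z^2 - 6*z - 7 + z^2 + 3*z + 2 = 0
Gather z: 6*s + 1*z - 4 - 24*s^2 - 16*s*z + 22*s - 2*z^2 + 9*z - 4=-24*s^2 + 28*s - 2*z^2 + z*(10 - 16*s) - 8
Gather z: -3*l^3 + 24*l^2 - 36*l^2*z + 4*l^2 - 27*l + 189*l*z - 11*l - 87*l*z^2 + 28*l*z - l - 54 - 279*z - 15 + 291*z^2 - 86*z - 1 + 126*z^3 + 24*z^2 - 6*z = -3*l^3 + 28*l^2 - 39*l + 126*z^3 + z^2*(315 - 87*l) + z*(-36*l^2 + 217*l - 371) - 70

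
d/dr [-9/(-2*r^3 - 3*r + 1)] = 27*(-2*r^2 - 1)/(2*r^3 + 3*r - 1)^2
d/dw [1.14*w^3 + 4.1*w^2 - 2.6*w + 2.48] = 3.42*w^2 + 8.2*w - 2.6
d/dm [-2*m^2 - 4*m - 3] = -4*m - 4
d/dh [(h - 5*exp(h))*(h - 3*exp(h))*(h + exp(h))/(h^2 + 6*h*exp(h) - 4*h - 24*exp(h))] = (-2*(h - 5*exp(h))*(h - 3*exp(h))*(h + exp(h))*(3*h*exp(h) + h - 9*exp(h) - 2) + ((h - 5*exp(h))*(h - 3*exp(h))*(exp(h) + 1) - (h - 5*exp(h))*(h + exp(h))*(3*exp(h) - 1) - (h - 3*exp(h))*(h + exp(h))*(5*exp(h) - 1))*(h^2 + 6*h*exp(h) - 4*h - 24*exp(h)))/(h^2 + 6*h*exp(h) - 4*h - 24*exp(h))^2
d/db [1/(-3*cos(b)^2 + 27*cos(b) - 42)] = (9 - 2*cos(b))*sin(b)/(3*(cos(b)^2 - 9*cos(b) + 14)^2)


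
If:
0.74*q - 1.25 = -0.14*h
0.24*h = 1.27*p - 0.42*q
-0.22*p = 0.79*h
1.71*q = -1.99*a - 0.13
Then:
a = -1.54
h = -0.15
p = 0.54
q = 1.72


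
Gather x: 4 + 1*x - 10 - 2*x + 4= -x - 2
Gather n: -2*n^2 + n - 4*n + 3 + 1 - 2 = -2*n^2 - 3*n + 2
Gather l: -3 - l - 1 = -l - 4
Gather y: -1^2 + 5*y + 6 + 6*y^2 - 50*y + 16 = 6*y^2 - 45*y + 21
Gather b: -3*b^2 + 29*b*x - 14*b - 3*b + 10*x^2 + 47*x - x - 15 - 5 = -3*b^2 + b*(29*x - 17) + 10*x^2 + 46*x - 20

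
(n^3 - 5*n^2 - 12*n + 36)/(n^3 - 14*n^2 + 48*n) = (n^2 + n - 6)/(n*(n - 8))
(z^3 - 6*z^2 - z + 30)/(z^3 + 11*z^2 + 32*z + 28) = (z^2 - 8*z + 15)/(z^2 + 9*z + 14)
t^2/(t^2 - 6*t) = t/(t - 6)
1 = 1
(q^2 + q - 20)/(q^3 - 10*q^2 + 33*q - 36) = (q + 5)/(q^2 - 6*q + 9)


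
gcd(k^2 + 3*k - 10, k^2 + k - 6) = k - 2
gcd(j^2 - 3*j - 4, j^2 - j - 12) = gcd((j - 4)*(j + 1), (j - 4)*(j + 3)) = j - 4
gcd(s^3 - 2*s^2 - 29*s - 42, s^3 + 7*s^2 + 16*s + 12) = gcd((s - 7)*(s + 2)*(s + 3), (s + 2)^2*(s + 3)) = s^2 + 5*s + 6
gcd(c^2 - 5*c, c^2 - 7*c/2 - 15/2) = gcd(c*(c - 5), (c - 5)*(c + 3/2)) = c - 5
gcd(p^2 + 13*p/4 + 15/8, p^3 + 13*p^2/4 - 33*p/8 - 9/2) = p + 3/4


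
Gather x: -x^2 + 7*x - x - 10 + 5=-x^2 + 6*x - 5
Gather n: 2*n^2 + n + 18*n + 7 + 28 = 2*n^2 + 19*n + 35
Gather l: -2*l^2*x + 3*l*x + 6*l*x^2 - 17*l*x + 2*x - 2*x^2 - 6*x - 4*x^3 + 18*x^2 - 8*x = -2*l^2*x + l*(6*x^2 - 14*x) - 4*x^3 + 16*x^2 - 12*x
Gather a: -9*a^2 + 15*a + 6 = -9*a^2 + 15*a + 6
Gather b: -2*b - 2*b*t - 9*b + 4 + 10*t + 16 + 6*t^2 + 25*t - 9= b*(-2*t - 11) + 6*t^2 + 35*t + 11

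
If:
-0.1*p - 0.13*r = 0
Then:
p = -1.3*r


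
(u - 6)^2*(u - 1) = u^3 - 13*u^2 + 48*u - 36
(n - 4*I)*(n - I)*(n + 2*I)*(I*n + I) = I*n^4 + 3*n^3 + I*n^3 + 3*n^2 + 6*I*n^2 + 8*n + 6*I*n + 8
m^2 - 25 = (m - 5)*(m + 5)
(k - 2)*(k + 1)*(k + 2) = k^3 + k^2 - 4*k - 4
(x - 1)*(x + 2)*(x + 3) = x^3 + 4*x^2 + x - 6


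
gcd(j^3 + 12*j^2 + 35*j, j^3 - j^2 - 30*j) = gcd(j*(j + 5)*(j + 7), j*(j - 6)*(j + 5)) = j^2 + 5*j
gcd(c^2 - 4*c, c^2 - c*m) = c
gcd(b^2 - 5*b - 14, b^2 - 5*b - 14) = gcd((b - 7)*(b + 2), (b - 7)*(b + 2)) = b^2 - 5*b - 14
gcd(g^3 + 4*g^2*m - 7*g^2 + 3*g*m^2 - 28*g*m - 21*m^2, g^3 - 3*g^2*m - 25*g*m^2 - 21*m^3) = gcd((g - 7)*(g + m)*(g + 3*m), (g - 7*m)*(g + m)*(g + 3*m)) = g^2 + 4*g*m + 3*m^2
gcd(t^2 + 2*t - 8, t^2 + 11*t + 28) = t + 4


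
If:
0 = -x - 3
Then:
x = -3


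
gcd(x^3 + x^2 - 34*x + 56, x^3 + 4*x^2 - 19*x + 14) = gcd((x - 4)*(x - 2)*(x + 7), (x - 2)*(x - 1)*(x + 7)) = x^2 + 5*x - 14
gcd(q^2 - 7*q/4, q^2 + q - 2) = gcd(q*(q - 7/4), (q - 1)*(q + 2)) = 1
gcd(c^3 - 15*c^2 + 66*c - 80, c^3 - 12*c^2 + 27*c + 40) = c^2 - 13*c + 40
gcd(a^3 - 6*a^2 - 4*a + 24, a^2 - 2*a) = a - 2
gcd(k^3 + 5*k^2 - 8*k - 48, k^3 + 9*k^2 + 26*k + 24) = k + 4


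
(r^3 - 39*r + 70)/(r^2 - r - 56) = (r^2 - 7*r + 10)/(r - 8)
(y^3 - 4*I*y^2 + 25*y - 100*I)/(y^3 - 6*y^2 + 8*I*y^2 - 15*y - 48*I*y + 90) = (y^2 - 9*I*y - 20)/(y^2 + 3*y*(-2 + I) - 18*I)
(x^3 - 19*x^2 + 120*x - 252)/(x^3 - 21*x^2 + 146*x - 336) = (x - 6)/(x - 8)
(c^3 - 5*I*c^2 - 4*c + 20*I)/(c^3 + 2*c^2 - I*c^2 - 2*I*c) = (c^2 - c*(2 + 5*I) + 10*I)/(c*(c - I))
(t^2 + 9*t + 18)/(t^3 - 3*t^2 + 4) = (t^2 + 9*t + 18)/(t^3 - 3*t^2 + 4)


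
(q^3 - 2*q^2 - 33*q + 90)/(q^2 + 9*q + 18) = (q^2 - 8*q + 15)/(q + 3)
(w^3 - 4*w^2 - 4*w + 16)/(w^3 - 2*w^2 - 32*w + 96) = (w^2 - 4)/(w^2 + 2*w - 24)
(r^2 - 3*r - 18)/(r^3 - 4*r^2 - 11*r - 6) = (r + 3)/(r^2 + 2*r + 1)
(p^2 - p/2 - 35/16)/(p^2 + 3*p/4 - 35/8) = (4*p + 5)/(2*(2*p + 5))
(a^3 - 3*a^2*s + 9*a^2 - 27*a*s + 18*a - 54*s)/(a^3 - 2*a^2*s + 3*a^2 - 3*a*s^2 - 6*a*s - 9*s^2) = (a + 6)/(a + s)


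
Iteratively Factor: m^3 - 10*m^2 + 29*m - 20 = (m - 4)*(m^2 - 6*m + 5) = (m - 5)*(m - 4)*(m - 1)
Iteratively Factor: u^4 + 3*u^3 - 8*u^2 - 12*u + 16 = (u - 1)*(u^3 + 4*u^2 - 4*u - 16) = (u - 1)*(u + 4)*(u^2 - 4) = (u - 1)*(u + 2)*(u + 4)*(u - 2)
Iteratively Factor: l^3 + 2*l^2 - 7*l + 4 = (l - 1)*(l^2 + 3*l - 4) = (l - 1)*(l + 4)*(l - 1)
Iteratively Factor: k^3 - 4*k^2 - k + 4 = (k + 1)*(k^2 - 5*k + 4) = (k - 4)*(k + 1)*(k - 1)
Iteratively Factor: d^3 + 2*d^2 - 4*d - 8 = (d + 2)*(d^2 - 4) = (d - 2)*(d + 2)*(d + 2)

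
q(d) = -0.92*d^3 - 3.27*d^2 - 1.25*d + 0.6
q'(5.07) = -105.35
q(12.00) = -2075.04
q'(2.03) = -25.90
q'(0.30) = -3.46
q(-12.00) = 1134.48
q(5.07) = -209.69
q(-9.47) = 500.52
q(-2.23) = -2.67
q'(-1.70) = 1.89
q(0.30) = -0.09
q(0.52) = -1.06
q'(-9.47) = -186.84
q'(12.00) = -477.17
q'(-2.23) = -0.39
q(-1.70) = -2.21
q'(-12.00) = -320.21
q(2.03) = -23.11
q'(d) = -2.76*d^2 - 6.54*d - 1.25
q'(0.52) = -5.40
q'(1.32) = -14.69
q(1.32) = -8.86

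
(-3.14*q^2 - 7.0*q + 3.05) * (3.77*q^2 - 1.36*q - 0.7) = -11.8378*q^4 - 22.1196*q^3 + 23.2165*q^2 + 0.752*q - 2.135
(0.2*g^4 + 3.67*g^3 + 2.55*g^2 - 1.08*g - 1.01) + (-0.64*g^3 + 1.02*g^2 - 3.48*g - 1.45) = 0.2*g^4 + 3.03*g^3 + 3.57*g^2 - 4.56*g - 2.46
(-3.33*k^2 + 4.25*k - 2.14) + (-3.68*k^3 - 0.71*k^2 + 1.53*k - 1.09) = -3.68*k^3 - 4.04*k^2 + 5.78*k - 3.23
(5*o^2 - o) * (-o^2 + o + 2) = -5*o^4 + 6*o^3 + 9*o^2 - 2*o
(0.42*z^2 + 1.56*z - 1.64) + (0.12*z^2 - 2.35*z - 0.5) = 0.54*z^2 - 0.79*z - 2.14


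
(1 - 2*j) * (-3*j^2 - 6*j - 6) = 6*j^3 + 9*j^2 + 6*j - 6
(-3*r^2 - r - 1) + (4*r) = -3*r^2 + 3*r - 1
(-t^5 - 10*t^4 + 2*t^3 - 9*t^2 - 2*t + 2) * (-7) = 7*t^5 + 70*t^4 - 14*t^3 + 63*t^2 + 14*t - 14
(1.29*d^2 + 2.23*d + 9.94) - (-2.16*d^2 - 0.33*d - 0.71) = 3.45*d^2 + 2.56*d + 10.65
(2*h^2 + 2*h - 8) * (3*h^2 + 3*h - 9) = 6*h^4 + 12*h^3 - 36*h^2 - 42*h + 72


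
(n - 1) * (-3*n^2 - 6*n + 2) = -3*n^3 - 3*n^2 + 8*n - 2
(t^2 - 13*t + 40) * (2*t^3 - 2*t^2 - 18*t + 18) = 2*t^5 - 28*t^4 + 88*t^3 + 172*t^2 - 954*t + 720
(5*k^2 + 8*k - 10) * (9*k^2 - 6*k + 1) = 45*k^4 + 42*k^3 - 133*k^2 + 68*k - 10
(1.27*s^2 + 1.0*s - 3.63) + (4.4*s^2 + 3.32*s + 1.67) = 5.67*s^2 + 4.32*s - 1.96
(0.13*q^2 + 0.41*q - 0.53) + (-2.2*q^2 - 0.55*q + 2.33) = -2.07*q^2 - 0.14*q + 1.8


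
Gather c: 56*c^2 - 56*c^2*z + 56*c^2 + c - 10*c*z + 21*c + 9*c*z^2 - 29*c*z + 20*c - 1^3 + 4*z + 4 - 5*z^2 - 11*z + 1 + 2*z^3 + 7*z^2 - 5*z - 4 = c^2*(112 - 56*z) + c*(9*z^2 - 39*z + 42) + 2*z^3 + 2*z^2 - 12*z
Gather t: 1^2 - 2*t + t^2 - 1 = t^2 - 2*t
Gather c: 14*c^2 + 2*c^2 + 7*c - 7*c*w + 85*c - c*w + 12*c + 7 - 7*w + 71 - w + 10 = 16*c^2 + c*(104 - 8*w) - 8*w + 88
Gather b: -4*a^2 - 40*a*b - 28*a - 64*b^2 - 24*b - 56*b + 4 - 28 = -4*a^2 - 28*a - 64*b^2 + b*(-40*a - 80) - 24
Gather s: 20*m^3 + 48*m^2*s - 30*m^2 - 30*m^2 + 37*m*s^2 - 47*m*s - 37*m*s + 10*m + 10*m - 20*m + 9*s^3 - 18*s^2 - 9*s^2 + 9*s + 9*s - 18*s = 20*m^3 - 60*m^2 + 9*s^3 + s^2*(37*m - 27) + s*(48*m^2 - 84*m)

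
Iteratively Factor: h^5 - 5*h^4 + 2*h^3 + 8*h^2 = (h + 1)*(h^4 - 6*h^3 + 8*h^2) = (h - 2)*(h + 1)*(h^3 - 4*h^2) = h*(h - 2)*(h + 1)*(h^2 - 4*h) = h*(h - 4)*(h - 2)*(h + 1)*(h)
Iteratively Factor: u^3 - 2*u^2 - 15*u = (u - 5)*(u^2 + 3*u) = u*(u - 5)*(u + 3)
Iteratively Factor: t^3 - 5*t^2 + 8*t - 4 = (t - 2)*(t^2 - 3*t + 2) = (t - 2)^2*(t - 1)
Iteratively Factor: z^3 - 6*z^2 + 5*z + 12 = (z - 4)*(z^2 - 2*z - 3) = (z - 4)*(z + 1)*(z - 3)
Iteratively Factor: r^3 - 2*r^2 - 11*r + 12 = (r - 4)*(r^2 + 2*r - 3) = (r - 4)*(r - 1)*(r + 3)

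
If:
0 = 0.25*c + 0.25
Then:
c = -1.00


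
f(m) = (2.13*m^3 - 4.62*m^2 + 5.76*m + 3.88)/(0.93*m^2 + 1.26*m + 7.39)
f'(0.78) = 0.05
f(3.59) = 2.66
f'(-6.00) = 2.88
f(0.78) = 0.74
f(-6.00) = -19.73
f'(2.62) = 0.95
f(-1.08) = -1.46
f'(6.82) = 2.05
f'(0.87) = 0.05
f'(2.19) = 0.69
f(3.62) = 2.70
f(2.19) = 1.14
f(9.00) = 13.12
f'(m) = (-1.86*m - 1.26)*(2.13*m^3 - 4.62*m^2 + 5.76*m + 3.88)/(0.93*m^2 + 1.26*m + 7.39)^2 + (6.39*m^2 - 9.24*m + 5.76)/(0.93*m^2 + 1.26*m + 7.39) = (1.9809*m^4 + 5.3676*m^3 + 36.0441*m^2 - 75.5004*m + 37.6776)/(0.8649*m^4 + 2.3436*m^3 + 15.333*m^2 + 18.6228*m + 54.6121)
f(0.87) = 0.74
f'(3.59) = 1.42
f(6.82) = 8.51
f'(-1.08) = 3.11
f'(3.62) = 1.43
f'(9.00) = 2.17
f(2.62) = 1.50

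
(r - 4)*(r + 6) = r^2 + 2*r - 24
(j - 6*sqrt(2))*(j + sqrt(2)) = j^2 - 5*sqrt(2)*j - 12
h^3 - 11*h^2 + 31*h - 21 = (h - 7)*(h - 3)*(h - 1)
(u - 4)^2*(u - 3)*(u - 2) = u^4 - 13*u^3 + 62*u^2 - 128*u + 96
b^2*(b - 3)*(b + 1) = b^4 - 2*b^3 - 3*b^2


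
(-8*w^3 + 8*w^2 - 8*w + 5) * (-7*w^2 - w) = 56*w^5 - 48*w^4 + 48*w^3 - 27*w^2 - 5*w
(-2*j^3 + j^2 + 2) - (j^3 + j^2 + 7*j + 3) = -3*j^3 - 7*j - 1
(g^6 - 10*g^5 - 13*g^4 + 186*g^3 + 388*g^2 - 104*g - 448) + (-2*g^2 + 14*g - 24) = g^6 - 10*g^5 - 13*g^4 + 186*g^3 + 386*g^2 - 90*g - 472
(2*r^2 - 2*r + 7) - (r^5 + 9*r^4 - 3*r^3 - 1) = -r^5 - 9*r^4 + 3*r^3 + 2*r^2 - 2*r + 8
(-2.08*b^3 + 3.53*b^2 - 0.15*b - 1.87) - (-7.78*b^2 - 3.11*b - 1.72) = -2.08*b^3 + 11.31*b^2 + 2.96*b - 0.15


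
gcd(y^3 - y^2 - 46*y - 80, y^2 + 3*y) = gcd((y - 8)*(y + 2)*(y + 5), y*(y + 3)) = 1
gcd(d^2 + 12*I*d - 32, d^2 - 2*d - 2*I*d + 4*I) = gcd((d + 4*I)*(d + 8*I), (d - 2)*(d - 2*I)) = 1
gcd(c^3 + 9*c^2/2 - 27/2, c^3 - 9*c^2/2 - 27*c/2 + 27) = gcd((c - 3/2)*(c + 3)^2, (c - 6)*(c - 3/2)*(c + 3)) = c^2 + 3*c/2 - 9/2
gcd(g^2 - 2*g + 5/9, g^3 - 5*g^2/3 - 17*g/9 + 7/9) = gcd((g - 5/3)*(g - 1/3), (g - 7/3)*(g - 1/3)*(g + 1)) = g - 1/3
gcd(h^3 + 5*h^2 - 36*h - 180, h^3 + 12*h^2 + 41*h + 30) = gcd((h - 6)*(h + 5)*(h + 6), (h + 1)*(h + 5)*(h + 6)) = h^2 + 11*h + 30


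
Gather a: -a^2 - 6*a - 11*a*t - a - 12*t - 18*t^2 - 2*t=-a^2 + a*(-11*t - 7) - 18*t^2 - 14*t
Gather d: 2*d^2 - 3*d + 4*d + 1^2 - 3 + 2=2*d^2 + d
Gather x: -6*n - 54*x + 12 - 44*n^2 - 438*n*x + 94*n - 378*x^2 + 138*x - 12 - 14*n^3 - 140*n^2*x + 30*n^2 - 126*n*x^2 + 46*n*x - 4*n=-14*n^3 - 14*n^2 + 84*n + x^2*(-126*n - 378) + x*(-140*n^2 - 392*n + 84)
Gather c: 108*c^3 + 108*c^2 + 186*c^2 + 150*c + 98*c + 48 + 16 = 108*c^3 + 294*c^2 + 248*c + 64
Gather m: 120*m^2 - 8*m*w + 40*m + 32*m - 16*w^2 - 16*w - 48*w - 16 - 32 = 120*m^2 + m*(72 - 8*w) - 16*w^2 - 64*w - 48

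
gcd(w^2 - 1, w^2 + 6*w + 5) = w + 1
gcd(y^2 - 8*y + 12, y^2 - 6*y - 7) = 1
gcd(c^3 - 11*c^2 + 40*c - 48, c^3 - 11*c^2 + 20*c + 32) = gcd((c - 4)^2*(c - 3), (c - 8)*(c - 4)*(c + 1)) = c - 4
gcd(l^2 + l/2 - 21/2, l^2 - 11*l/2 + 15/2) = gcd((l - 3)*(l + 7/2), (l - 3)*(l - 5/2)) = l - 3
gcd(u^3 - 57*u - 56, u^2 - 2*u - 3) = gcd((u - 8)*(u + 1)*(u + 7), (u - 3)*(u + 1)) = u + 1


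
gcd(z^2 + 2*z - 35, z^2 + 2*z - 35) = z^2 + 2*z - 35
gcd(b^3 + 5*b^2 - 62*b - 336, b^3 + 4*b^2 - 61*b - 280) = b^2 - b - 56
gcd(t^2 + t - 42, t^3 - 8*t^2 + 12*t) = t - 6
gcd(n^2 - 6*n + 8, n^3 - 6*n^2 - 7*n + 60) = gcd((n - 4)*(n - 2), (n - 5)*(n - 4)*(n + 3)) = n - 4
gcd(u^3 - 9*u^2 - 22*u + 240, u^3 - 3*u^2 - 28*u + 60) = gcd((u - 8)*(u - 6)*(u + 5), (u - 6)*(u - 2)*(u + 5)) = u^2 - u - 30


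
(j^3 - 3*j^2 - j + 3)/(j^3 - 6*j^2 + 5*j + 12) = (j - 1)/(j - 4)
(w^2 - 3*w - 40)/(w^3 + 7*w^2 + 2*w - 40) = (w - 8)/(w^2 + 2*w - 8)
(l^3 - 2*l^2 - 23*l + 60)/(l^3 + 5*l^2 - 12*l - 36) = (l^2 + l - 20)/(l^2 + 8*l + 12)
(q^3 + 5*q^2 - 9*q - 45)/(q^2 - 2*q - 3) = (q^2 + 8*q + 15)/(q + 1)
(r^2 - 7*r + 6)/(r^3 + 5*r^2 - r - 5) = (r - 6)/(r^2 + 6*r + 5)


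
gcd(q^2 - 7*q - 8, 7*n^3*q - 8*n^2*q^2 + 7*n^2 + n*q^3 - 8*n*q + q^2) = 1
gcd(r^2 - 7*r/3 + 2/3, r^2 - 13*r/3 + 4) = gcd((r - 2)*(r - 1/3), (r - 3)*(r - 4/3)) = 1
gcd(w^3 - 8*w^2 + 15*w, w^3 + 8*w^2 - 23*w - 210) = w - 5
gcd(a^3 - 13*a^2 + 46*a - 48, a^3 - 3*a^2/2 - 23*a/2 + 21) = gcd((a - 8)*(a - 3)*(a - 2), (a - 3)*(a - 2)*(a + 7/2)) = a^2 - 5*a + 6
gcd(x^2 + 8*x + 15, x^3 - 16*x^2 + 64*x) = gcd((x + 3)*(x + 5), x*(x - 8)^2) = 1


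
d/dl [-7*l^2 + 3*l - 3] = 3 - 14*l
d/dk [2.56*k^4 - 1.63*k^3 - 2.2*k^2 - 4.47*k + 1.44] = 10.24*k^3 - 4.89*k^2 - 4.4*k - 4.47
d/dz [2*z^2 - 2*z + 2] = 4*z - 2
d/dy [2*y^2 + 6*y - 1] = 4*y + 6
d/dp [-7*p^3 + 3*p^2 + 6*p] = -21*p^2 + 6*p + 6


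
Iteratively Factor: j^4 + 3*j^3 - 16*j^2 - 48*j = (j)*(j^3 + 3*j^2 - 16*j - 48) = j*(j - 4)*(j^2 + 7*j + 12) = j*(j - 4)*(j + 4)*(j + 3)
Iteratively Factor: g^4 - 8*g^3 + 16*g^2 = (g)*(g^3 - 8*g^2 + 16*g) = g*(g - 4)*(g^2 - 4*g) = g^2*(g - 4)*(g - 4)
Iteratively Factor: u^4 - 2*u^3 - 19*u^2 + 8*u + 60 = (u + 2)*(u^3 - 4*u^2 - 11*u + 30) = (u - 5)*(u + 2)*(u^2 + u - 6) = (u - 5)*(u + 2)*(u + 3)*(u - 2)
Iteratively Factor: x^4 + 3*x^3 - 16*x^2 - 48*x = (x - 4)*(x^3 + 7*x^2 + 12*x) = (x - 4)*(x + 3)*(x^2 + 4*x) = (x - 4)*(x + 3)*(x + 4)*(x)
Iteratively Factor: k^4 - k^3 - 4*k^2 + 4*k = (k - 1)*(k^3 - 4*k) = (k - 2)*(k - 1)*(k^2 + 2*k) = (k - 2)*(k - 1)*(k + 2)*(k)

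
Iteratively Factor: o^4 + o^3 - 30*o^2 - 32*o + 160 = (o - 2)*(o^3 + 3*o^2 - 24*o - 80) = (o - 2)*(o + 4)*(o^2 - o - 20) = (o - 2)*(o + 4)^2*(o - 5)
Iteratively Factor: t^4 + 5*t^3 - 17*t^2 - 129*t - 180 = (t + 3)*(t^3 + 2*t^2 - 23*t - 60) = (t + 3)*(t + 4)*(t^2 - 2*t - 15) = (t - 5)*(t + 3)*(t + 4)*(t + 3)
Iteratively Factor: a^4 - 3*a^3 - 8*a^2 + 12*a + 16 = (a + 2)*(a^3 - 5*a^2 + 2*a + 8) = (a + 1)*(a + 2)*(a^2 - 6*a + 8) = (a - 2)*(a + 1)*(a + 2)*(a - 4)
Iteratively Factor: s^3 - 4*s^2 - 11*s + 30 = (s + 3)*(s^2 - 7*s + 10) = (s - 5)*(s + 3)*(s - 2)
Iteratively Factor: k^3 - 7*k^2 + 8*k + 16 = (k + 1)*(k^2 - 8*k + 16) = (k - 4)*(k + 1)*(k - 4)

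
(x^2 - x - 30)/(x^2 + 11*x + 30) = (x - 6)/(x + 6)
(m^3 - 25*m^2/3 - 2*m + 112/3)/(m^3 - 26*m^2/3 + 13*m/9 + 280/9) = 3*(m + 2)/(3*m + 5)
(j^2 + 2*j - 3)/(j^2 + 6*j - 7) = (j + 3)/(j + 7)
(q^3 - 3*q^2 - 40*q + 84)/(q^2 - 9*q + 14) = q + 6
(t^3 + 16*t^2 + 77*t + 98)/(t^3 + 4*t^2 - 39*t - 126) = (t^2 + 9*t + 14)/(t^2 - 3*t - 18)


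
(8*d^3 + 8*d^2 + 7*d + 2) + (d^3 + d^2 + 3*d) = 9*d^3 + 9*d^2 + 10*d + 2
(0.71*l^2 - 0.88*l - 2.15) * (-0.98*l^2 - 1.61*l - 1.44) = -0.6958*l^4 - 0.2807*l^3 + 2.5014*l^2 + 4.7287*l + 3.096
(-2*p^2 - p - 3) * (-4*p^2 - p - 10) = 8*p^4 + 6*p^3 + 33*p^2 + 13*p + 30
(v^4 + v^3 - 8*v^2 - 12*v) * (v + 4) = v^5 + 5*v^4 - 4*v^3 - 44*v^2 - 48*v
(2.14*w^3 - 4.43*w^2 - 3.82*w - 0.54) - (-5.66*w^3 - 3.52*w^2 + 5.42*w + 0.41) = 7.8*w^3 - 0.91*w^2 - 9.24*w - 0.95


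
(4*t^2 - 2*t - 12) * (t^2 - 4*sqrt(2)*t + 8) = 4*t^4 - 16*sqrt(2)*t^3 - 2*t^3 + 8*sqrt(2)*t^2 + 20*t^2 - 16*t + 48*sqrt(2)*t - 96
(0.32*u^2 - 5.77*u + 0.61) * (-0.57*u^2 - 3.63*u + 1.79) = -0.1824*u^4 + 2.1273*u^3 + 21.1702*u^2 - 12.5426*u + 1.0919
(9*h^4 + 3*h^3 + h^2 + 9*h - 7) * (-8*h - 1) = -72*h^5 - 33*h^4 - 11*h^3 - 73*h^2 + 47*h + 7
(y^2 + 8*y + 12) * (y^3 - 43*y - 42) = y^5 + 8*y^4 - 31*y^3 - 386*y^2 - 852*y - 504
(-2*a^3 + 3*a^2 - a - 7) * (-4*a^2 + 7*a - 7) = 8*a^5 - 26*a^4 + 39*a^3 - 42*a + 49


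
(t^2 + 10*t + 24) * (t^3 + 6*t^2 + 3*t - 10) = t^5 + 16*t^4 + 87*t^3 + 164*t^2 - 28*t - 240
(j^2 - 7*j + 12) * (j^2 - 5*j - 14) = j^4 - 12*j^3 + 33*j^2 + 38*j - 168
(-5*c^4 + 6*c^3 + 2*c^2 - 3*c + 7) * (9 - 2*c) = 10*c^5 - 57*c^4 + 50*c^3 + 24*c^2 - 41*c + 63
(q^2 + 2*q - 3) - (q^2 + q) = q - 3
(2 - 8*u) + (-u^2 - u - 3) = -u^2 - 9*u - 1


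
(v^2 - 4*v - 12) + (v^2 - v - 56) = 2*v^2 - 5*v - 68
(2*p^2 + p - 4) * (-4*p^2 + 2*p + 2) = -8*p^4 + 22*p^2 - 6*p - 8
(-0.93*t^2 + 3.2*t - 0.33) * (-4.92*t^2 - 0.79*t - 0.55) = 4.5756*t^4 - 15.0093*t^3 - 0.3929*t^2 - 1.4993*t + 0.1815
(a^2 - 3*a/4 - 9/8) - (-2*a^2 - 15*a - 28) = 3*a^2 + 57*a/4 + 215/8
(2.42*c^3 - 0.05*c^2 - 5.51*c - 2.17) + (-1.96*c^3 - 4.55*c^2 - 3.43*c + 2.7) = 0.46*c^3 - 4.6*c^2 - 8.94*c + 0.53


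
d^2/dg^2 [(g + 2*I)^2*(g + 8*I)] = 6*g + 24*I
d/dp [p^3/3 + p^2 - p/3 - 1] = p^2 + 2*p - 1/3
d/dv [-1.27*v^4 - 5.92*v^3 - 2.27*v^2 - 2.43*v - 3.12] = -5.08*v^3 - 17.76*v^2 - 4.54*v - 2.43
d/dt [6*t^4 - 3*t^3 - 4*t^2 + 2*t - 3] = 24*t^3 - 9*t^2 - 8*t + 2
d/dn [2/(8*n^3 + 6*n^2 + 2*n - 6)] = (-12*n^2 - 6*n - 1)/(4*n^3 + 3*n^2 + n - 3)^2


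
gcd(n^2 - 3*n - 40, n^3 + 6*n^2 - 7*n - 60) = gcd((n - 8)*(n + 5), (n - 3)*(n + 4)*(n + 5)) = n + 5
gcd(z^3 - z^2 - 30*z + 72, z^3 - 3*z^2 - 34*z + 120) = z^2 + 2*z - 24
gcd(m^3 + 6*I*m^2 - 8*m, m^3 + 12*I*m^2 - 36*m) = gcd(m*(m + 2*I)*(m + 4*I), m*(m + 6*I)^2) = m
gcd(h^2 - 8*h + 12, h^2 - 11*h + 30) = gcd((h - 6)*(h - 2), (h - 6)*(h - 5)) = h - 6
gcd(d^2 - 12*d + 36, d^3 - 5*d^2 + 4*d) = 1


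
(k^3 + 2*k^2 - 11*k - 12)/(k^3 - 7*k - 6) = (k + 4)/(k + 2)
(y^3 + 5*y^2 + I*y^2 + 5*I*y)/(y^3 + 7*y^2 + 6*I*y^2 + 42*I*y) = (y^2 + y*(5 + I) + 5*I)/(y^2 + y*(7 + 6*I) + 42*I)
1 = 1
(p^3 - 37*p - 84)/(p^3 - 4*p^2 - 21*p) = (p + 4)/p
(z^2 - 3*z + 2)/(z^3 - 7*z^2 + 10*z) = (z - 1)/(z*(z - 5))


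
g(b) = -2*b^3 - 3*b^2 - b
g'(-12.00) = -793.00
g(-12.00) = 3036.00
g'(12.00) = -937.00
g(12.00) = -3900.00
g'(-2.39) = -20.93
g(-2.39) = 12.56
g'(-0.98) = -0.88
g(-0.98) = -0.02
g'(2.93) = -70.09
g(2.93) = -78.99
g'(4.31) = -138.32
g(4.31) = -220.16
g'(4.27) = -136.02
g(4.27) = -214.68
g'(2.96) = -71.33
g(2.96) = -81.11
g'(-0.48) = 0.50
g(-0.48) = 0.01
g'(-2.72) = -29.07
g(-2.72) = 20.77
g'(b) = -6*b^2 - 6*b - 1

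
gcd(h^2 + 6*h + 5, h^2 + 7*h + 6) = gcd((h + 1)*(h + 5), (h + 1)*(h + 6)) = h + 1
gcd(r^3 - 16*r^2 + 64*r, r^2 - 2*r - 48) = r - 8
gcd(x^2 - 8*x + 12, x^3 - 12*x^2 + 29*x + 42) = x - 6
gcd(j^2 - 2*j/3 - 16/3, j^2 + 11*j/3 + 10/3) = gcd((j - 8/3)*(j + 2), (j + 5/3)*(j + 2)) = j + 2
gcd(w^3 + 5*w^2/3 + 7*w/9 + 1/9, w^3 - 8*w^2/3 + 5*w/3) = 1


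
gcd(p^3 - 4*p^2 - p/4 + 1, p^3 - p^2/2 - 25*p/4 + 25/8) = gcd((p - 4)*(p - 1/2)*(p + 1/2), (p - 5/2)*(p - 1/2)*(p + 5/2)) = p - 1/2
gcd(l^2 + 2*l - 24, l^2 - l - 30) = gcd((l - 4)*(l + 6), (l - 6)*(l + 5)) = 1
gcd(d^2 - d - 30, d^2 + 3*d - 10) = d + 5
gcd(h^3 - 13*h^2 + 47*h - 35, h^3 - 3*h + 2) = h - 1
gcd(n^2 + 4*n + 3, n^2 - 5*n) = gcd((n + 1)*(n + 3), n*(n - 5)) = 1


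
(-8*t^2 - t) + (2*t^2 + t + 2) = 2 - 6*t^2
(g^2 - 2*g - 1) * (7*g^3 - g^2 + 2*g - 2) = 7*g^5 - 15*g^4 - 3*g^3 - 5*g^2 + 2*g + 2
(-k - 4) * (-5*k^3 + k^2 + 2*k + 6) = 5*k^4 + 19*k^3 - 6*k^2 - 14*k - 24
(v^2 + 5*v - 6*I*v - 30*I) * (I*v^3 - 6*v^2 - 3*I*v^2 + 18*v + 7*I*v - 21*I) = I*v^5 + 2*I*v^4 + 28*I*v^3 + 42*v^2 + 86*I*v^2 + 84*v - 645*I*v - 630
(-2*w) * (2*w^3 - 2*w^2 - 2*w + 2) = -4*w^4 + 4*w^3 + 4*w^2 - 4*w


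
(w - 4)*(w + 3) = w^2 - w - 12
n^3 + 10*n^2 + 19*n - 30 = (n - 1)*(n + 5)*(n + 6)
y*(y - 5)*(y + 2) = y^3 - 3*y^2 - 10*y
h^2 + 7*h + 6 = (h + 1)*(h + 6)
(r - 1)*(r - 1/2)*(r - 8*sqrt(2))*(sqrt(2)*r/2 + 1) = sqrt(2)*r^4/2 - 7*r^3 - 3*sqrt(2)*r^3/4 - 31*sqrt(2)*r^2/4 + 21*r^2/2 - 7*r/2 + 12*sqrt(2)*r - 4*sqrt(2)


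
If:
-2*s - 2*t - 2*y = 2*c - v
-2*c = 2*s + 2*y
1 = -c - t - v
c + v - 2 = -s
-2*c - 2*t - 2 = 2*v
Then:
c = -3*y/2 - 4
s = y/2 + 4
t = y/2 + 1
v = y + 2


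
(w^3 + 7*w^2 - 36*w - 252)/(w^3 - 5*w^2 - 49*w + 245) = (w^2 - 36)/(w^2 - 12*w + 35)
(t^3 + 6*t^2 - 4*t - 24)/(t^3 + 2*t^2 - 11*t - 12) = (t^3 + 6*t^2 - 4*t - 24)/(t^3 + 2*t^2 - 11*t - 12)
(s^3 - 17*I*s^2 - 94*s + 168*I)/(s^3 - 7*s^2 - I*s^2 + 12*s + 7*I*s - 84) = (s^2 - 13*I*s - 42)/(s^2 + s*(-7 + 3*I) - 21*I)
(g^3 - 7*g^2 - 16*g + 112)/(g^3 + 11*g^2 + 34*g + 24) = (g^2 - 11*g + 28)/(g^2 + 7*g + 6)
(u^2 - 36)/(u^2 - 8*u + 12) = (u + 6)/(u - 2)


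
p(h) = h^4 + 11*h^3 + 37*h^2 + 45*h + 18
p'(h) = 4*h^3 + 33*h^2 + 74*h + 45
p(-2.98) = 0.24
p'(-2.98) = 11.68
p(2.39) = 519.70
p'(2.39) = 464.97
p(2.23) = 449.06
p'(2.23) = 418.48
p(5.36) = 3841.48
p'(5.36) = 2005.68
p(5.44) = 4004.43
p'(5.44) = 2068.11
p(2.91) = 805.04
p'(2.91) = 638.36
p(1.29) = 164.00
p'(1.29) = 203.96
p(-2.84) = 1.71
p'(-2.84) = 9.38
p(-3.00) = 0.00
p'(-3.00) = 12.00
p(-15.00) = 21168.00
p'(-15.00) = -7140.00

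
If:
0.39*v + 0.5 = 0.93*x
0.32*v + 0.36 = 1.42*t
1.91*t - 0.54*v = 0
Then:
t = 1.25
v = 4.42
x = 2.39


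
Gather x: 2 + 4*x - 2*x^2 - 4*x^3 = -4*x^3 - 2*x^2 + 4*x + 2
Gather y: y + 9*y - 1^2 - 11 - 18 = 10*y - 30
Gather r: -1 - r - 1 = -r - 2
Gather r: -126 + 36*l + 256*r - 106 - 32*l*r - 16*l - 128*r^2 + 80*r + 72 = 20*l - 128*r^2 + r*(336 - 32*l) - 160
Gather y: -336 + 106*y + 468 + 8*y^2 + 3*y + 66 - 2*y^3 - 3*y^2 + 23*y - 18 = -2*y^3 + 5*y^2 + 132*y + 180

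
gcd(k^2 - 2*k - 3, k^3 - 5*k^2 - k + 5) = k + 1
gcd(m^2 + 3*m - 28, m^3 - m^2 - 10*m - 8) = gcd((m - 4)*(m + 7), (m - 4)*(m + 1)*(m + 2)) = m - 4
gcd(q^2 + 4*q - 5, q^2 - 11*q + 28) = 1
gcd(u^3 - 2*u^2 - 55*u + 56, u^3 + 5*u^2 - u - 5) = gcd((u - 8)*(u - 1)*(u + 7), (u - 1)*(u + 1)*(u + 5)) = u - 1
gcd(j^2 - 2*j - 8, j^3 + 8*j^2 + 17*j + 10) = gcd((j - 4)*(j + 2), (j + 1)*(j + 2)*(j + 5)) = j + 2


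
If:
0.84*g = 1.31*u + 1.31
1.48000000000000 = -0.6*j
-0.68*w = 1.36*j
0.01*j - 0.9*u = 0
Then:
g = 1.52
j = -2.47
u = -0.03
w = 4.93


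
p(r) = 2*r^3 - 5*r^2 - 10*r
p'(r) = 6*r^2 - 10*r - 10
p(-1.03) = 2.81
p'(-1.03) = 6.67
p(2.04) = -24.23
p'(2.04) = -5.43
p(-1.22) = 1.13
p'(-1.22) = 11.13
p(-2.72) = -50.04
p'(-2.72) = 61.59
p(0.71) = -8.90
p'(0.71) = -14.08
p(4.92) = 67.96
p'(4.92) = 86.04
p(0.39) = -4.54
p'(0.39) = -12.99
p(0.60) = -7.37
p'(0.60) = -13.84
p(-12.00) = -4056.00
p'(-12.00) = 974.00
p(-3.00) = -69.00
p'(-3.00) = 74.00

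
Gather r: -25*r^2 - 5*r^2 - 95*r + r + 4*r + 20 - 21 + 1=-30*r^2 - 90*r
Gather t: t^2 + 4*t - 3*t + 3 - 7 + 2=t^2 + t - 2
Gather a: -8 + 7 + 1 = 0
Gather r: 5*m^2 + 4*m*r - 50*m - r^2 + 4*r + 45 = 5*m^2 - 50*m - r^2 + r*(4*m + 4) + 45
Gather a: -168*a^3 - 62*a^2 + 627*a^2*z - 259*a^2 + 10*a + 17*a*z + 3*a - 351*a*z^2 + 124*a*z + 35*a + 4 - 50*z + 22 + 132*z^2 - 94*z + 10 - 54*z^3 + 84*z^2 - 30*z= -168*a^3 + a^2*(627*z - 321) + a*(-351*z^2 + 141*z + 48) - 54*z^3 + 216*z^2 - 174*z + 36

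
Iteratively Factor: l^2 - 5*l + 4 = (l - 4)*(l - 1)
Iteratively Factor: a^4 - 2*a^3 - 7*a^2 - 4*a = (a + 1)*(a^3 - 3*a^2 - 4*a) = (a - 4)*(a + 1)*(a^2 + a) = (a - 4)*(a + 1)^2*(a)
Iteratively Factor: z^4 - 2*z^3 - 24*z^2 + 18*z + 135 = (z - 3)*(z^3 + z^2 - 21*z - 45) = (z - 3)*(z + 3)*(z^2 - 2*z - 15) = (z - 3)*(z + 3)^2*(z - 5)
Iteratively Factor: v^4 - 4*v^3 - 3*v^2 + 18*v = (v - 3)*(v^3 - v^2 - 6*v) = v*(v - 3)*(v^2 - v - 6) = v*(v - 3)*(v + 2)*(v - 3)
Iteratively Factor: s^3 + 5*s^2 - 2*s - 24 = (s + 4)*(s^2 + s - 6) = (s - 2)*(s + 4)*(s + 3)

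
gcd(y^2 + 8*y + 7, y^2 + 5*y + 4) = y + 1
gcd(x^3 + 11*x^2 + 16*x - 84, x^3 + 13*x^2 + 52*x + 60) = x + 6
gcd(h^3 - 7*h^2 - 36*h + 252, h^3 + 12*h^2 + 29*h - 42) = h + 6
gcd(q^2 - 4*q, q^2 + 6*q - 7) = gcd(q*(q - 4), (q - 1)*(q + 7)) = 1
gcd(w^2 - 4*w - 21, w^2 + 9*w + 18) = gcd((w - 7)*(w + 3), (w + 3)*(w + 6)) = w + 3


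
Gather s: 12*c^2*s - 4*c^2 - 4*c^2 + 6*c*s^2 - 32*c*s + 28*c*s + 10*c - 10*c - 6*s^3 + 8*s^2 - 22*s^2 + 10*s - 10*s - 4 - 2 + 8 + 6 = -8*c^2 - 6*s^3 + s^2*(6*c - 14) + s*(12*c^2 - 4*c) + 8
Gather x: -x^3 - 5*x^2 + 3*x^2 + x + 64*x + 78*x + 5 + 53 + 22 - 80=-x^3 - 2*x^2 + 143*x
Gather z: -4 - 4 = -8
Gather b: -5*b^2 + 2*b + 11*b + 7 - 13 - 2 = -5*b^2 + 13*b - 8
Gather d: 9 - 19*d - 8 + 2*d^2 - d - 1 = 2*d^2 - 20*d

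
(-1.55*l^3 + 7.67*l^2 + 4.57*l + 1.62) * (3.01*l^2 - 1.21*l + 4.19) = -4.6655*l^5 + 24.9622*l^4 - 2.0195*l^3 + 31.4838*l^2 + 17.1881*l + 6.7878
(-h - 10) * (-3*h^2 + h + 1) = 3*h^3 + 29*h^2 - 11*h - 10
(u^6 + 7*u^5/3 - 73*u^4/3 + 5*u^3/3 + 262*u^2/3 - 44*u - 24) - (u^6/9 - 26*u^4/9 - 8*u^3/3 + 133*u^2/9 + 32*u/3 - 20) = 8*u^6/9 + 7*u^5/3 - 193*u^4/9 + 13*u^3/3 + 653*u^2/9 - 164*u/3 - 4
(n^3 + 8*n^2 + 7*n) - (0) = n^3 + 8*n^2 + 7*n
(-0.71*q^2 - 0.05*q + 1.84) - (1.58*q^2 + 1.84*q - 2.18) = -2.29*q^2 - 1.89*q + 4.02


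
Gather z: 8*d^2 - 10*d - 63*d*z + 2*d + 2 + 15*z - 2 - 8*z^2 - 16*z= 8*d^2 - 8*d - 8*z^2 + z*(-63*d - 1)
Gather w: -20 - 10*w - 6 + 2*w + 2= -8*w - 24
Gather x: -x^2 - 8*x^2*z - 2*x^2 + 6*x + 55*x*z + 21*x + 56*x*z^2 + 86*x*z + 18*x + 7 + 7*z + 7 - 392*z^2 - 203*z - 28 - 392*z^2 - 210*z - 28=x^2*(-8*z - 3) + x*(56*z^2 + 141*z + 45) - 784*z^2 - 406*z - 42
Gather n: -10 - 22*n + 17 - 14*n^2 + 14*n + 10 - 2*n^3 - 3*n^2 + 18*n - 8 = -2*n^3 - 17*n^2 + 10*n + 9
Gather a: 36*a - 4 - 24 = 36*a - 28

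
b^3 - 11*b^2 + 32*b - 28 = (b - 7)*(b - 2)^2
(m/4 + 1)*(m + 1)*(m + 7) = m^3/4 + 3*m^2 + 39*m/4 + 7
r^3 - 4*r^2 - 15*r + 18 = (r - 6)*(r - 1)*(r + 3)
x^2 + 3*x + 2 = (x + 1)*(x + 2)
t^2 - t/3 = t*(t - 1/3)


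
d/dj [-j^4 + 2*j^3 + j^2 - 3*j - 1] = -4*j^3 + 6*j^2 + 2*j - 3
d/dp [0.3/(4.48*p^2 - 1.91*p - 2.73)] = (0.573 - 2.688*p)/(-4.48*p^2 + 1.91*p + 2.73)^2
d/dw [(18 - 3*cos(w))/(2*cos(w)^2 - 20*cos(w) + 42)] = 3*(sin(w)^2 + 12*cos(w) - 40)*sin(w)/(2*(cos(w)^2 - 10*cos(w) + 21)^2)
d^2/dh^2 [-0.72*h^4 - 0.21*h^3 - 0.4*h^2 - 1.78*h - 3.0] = -8.64*h^2 - 1.26*h - 0.8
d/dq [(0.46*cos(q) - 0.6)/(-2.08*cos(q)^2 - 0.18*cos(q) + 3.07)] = (-0.9568*cos(q)^2 + 2.496*cos(q) - 1.3042)*sin(q)/(4.3264*cos(q)^4 + 0.7488*cos(q)^3 - 12.7388*cos(q)^2 - 1.1052*cos(q) + 9.4249)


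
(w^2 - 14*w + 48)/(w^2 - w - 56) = (w - 6)/(w + 7)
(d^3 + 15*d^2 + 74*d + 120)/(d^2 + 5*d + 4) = (d^2 + 11*d + 30)/(d + 1)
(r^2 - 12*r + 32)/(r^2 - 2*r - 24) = (-r^2 + 12*r - 32)/(-r^2 + 2*r + 24)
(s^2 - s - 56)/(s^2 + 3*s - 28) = (s - 8)/(s - 4)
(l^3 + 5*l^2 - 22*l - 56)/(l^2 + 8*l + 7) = (l^2 - 2*l - 8)/(l + 1)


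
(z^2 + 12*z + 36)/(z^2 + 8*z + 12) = (z + 6)/(z + 2)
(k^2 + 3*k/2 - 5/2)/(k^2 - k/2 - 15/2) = (k - 1)/(k - 3)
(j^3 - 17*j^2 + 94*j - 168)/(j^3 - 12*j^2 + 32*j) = (j^2 - 13*j + 42)/(j*(j - 8))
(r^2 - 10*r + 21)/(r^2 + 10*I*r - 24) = (r^2 - 10*r + 21)/(r^2 + 10*I*r - 24)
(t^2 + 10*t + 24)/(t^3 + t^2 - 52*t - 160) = (t + 6)/(t^2 - 3*t - 40)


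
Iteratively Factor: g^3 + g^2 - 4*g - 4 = (g - 2)*(g^2 + 3*g + 2) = (g - 2)*(g + 1)*(g + 2)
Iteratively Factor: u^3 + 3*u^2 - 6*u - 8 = (u + 4)*(u^2 - u - 2) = (u + 1)*(u + 4)*(u - 2)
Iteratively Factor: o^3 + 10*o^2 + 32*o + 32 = (o + 4)*(o^2 + 6*o + 8) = (o + 4)^2*(o + 2)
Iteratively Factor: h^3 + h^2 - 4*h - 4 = (h - 2)*(h^2 + 3*h + 2) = (h - 2)*(h + 2)*(h + 1)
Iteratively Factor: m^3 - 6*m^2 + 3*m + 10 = (m - 2)*(m^2 - 4*m - 5) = (m - 2)*(m + 1)*(m - 5)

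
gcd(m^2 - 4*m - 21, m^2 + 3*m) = m + 3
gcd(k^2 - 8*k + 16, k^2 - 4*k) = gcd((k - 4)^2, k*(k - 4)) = k - 4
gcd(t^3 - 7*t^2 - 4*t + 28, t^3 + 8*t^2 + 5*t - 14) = t + 2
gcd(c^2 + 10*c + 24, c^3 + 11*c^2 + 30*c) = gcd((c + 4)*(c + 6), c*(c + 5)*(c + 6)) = c + 6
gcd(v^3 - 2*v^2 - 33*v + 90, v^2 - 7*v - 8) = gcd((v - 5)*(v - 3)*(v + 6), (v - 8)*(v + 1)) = 1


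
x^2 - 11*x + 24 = (x - 8)*(x - 3)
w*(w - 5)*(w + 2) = w^3 - 3*w^2 - 10*w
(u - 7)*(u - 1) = u^2 - 8*u + 7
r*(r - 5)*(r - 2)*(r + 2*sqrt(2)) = r^4 - 7*r^3 + 2*sqrt(2)*r^3 - 14*sqrt(2)*r^2 + 10*r^2 + 20*sqrt(2)*r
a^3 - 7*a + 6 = (a - 2)*(a - 1)*(a + 3)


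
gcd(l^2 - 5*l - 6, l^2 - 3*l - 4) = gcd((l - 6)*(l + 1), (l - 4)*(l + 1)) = l + 1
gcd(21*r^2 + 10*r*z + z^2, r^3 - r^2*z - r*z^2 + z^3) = 1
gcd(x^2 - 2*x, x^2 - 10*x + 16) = x - 2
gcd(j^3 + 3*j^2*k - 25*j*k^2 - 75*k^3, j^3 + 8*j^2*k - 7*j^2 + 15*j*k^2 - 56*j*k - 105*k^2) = j^2 + 8*j*k + 15*k^2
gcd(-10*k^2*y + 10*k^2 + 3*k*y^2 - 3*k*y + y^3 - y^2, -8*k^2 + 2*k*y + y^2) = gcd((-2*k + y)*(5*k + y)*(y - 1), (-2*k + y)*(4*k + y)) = -2*k + y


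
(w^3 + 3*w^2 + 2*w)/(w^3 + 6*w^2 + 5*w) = (w + 2)/(w + 5)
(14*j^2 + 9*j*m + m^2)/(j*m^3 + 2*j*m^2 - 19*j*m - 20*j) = (14*j^2 + 9*j*m + m^2)/(j*(m^3 + 2*m^2 - 19*m - 20))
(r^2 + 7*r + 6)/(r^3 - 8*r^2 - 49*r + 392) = (r^2 + 7*r + 6)/(r^3 - 8*r^2 - 49*r + 392)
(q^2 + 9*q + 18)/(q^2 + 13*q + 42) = (q + 3)/(q + 7)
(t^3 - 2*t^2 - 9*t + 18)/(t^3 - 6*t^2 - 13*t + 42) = (t - 3)/(t - 7)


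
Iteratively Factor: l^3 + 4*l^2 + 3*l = (l + 1)*(l^2 + 3*l) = l*(l + 1)*(l + 3)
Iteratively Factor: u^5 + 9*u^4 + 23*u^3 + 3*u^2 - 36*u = (u - 1)*(u^4 + 10*u^3 + 33*u^2 + 36*u) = (u - 1)*(u + 3)*(u^3 + 7*u^2 + 12*u) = u*(u - 1)*(u + 3)*(u^2 + 7*u + 12) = u*(u - 1)*(u + 3)^2*(u + 4)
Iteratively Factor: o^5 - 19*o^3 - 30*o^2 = (o + 3)*(o^4 - 3*o^3 - 10*o^2) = o*(o + 3)*(o^3 - 3*o^2 - 10*o) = o*(o + 2)*(o + 3)*(o^2 - 5*o) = o*(o - 5)*(o + 2)*(o + 3)*(o)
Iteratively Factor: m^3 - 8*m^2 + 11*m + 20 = (m - 5)*(m^2 - 3*m - 4) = (m - 5)*(m + 1)*(m - 4)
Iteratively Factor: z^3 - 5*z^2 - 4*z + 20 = (z + 2)*(z^2 - 7*z + 10) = (z - 5)*(z + 2)*(z - 2)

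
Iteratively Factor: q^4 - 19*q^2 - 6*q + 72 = (q + 3)*(q^3 - 3*q^2 - 10*q + 24) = (q + 3)^2*(q^2 - 6*q + 8) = (q - 4)*(q + 3)^2*(q - 2)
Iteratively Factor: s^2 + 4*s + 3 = (s + 3)*(s + 1)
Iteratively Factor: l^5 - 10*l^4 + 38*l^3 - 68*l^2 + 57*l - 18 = (l - 1)*(l^4 - 9*l^3 + 29*l^2 - 39*l + 18) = (l - 3)*(l - 1)*(l^3 - 6*l^2 + 11*l - 6) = (l - 3)^2*(l - 1)*(l^2 - 3*l + 2) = (l - 3)^2*(l - 2)*(l - 1)*(l - 1)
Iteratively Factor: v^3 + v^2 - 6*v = (v)*(v^2 + v - 6) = v*(v - 2)*(v + 3)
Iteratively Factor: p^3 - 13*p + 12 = (p - 1)*(p^2 + p - 12) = (p - 3)*(p - 1)*(p + 4)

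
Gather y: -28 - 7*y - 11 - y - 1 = -8*y - 40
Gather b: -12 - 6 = -18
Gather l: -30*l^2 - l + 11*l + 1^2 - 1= -30*l^2 + 10*l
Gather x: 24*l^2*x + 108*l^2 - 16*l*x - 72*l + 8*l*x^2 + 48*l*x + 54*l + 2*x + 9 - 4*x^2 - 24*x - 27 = 108*l^2 - 18*l + x^2*(8*l - 4) + x*(24*l^2 + 32*l - 22) - 18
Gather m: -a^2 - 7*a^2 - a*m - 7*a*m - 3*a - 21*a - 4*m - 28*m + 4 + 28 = -8*a^2 - 24*a + m*(-8*a - 32) + 32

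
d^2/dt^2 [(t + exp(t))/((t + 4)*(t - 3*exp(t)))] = ((t + 4)^2*(t - 3*exp(t))^2*exp(t) + (t + 4)^2*(t - 3*exp(t))*(3*(t + exp(t))*exp(t) + 2*(exp(t) + 1)*(3*exp(t) - 1)) + 2*(t + 4)^2*(t + exp(t))*(3*exp(t) - 1)^2 - 2*(t + 4)*(t - 3*exp(t))^2*(exp(t) + 1) - 2*(t + 4)*(t - 3*exp(t))*(t + exp(t))*(3*exp(t) - 1) + 2*(t - 3*exp(t))^2*(t + exp(t)))/((t + 4)^3*(t - 3*exp(t))^3)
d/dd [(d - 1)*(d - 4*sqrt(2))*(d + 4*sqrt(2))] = 3*d^2 - 2*d - 32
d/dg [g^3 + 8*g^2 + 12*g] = 3*g^2 + 16*g + 12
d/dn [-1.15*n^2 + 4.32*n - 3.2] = 4.32 - 2.3*n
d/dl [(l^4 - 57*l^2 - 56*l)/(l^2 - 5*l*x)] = (2*l^3 - 15*l^2*x + 285*x + 56)/(l^2 - 10*l*x + 25*x^2)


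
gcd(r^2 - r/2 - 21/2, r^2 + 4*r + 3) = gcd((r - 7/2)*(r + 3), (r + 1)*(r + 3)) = r + 3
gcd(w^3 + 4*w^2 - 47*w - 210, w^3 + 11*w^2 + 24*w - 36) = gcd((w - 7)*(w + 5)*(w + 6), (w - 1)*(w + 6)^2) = w + 6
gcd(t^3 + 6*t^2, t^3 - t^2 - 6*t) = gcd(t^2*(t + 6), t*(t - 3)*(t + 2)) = t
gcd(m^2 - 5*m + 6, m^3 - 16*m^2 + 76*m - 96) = m - 2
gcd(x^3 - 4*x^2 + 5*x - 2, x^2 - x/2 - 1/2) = x - 1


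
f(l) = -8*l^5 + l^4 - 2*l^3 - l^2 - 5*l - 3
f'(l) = -40*l^4 + 4*l^3 - 6*l^2 - 2*l - 5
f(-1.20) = 27.00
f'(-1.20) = -101.10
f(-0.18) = -2.12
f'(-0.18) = -4.90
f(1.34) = -47.65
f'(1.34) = -137.80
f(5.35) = -34609.18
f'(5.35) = -32344.81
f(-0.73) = 2.84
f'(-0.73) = -19.65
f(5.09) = -26979.34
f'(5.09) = -26492.33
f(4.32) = -11892.96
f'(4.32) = -13734.54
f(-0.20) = -2.02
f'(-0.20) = -4.94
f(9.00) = -467418.00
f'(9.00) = -260033.00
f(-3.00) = 2082.00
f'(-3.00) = -3401.00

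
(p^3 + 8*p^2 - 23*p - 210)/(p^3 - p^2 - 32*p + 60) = (p + 7)/(p - 2)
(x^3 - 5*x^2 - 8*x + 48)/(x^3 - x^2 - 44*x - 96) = (x^2 - 8*x + 16)/(x^2 - 4*x - 32)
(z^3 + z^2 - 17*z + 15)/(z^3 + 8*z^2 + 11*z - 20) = (z - 3)/(z + 4)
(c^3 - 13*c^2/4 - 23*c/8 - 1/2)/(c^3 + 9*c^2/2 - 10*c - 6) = (c^2 - 15*c/4 - 1)/(c^2 + 4*c - 12)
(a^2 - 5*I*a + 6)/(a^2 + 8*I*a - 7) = (a - 6*I)/(a + 7*I)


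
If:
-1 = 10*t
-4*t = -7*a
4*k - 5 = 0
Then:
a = -2/35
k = 5/4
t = -1/10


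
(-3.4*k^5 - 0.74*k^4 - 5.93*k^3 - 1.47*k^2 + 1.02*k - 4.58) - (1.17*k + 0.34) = -3.4*k^5 - 0.74*k^4 - 5.93*k^3 - 1.47*k^2 - 0.15*k - 4.92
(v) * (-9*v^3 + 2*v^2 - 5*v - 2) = -9*v^4 + 2*v^3 - 5*v^2 - 2*v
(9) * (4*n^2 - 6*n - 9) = 36*n^2 - 54*n - 81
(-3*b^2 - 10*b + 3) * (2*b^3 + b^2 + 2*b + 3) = -6*b^5 - 23*b^4 - 10*b^3 - 26*b^2 - 24*b + 9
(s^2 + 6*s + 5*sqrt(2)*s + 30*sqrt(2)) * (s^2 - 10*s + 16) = s^4 - 4*s^3 + 5*sqrt(2)*s^3 - 44*s^2 - 20*sqrt(2)*s^2 - 220*sqrt(2)*s + 96*s + 480*sqrt(2)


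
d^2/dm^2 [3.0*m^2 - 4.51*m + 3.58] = 6.00000000000000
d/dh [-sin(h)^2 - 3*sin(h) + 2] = -(2*sin(h) + 3)*cos(h)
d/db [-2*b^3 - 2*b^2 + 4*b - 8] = -6*b^2 - 4*b + 4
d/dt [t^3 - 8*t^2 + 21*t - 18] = 3*t^2 - 16*t + 21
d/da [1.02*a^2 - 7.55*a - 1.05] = 2.04*a - 7.55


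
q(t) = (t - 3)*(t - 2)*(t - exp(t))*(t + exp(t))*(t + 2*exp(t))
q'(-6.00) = 11453.54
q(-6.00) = -15539.15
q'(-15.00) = 324675.03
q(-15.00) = -1032749.96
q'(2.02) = 919.06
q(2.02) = 17.67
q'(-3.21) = 1378.73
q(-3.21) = -1043.08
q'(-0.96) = 22.12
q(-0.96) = -1.76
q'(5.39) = -639649232.55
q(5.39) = -172668688.11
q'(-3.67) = 2141.58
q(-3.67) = -1843.38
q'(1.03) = -126.06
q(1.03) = -85.99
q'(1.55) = -17.59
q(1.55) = -141.73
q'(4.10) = -4562386.69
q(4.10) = -1044633.54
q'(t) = (1 - exp(t))*(t - 3)*(t - 2)*(t + exp(t))*(t + 2*exp(t)) + (t - 3)*(t - 2)*(t - exp(t))*(t + exp(t))*(2*exp(t) + 1) + (t - 3)*(t - 2)*(t - exp(t))*(t + 2*exp(t))*(exp(t) + 1) + (t - 3)*(t - exp(t))*(t + exp(t))*(t + 2*exp(t)) + (t - 2)*(t - exp(t))*(t + exp(t))*(t + 2*exp(t)) = 2*t^4*exp(t) + 5*t^4 - 2*t^3*exp(2*t) - 2*t^3*exp(t) - 20*t^3 - 6*t^2*exp(3*t) + 7*t^2*exp(2*t) - 18*t^2*exp(t) + 18*t^2 + 26*t*exp(3*t) - 2*t*exp(2*t) + 24*t*exp(t) - 26*exp(3*t) - 6*exp(2*t)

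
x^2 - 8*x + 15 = (x - 5)*(x - 3)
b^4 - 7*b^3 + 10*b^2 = b^2*(b - 5)*(b - 2)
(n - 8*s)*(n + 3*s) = n^2 - 5*n*s - 24*s^2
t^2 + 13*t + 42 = (t + 6)*(t + 7)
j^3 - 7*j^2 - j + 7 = (j - 7)*(j - 1)*(j + 1)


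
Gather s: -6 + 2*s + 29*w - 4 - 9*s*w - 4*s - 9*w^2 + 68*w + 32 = s*(-9*w - 2) - 9*w^2 + 97*w + 22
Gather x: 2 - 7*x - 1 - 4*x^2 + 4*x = -4*x^2 - 3*x + 1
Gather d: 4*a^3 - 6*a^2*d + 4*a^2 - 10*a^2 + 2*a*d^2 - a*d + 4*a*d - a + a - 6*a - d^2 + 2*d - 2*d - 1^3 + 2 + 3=4*a^3 - 6*a^2 - 6*a + d^2*(2*a - 1) + d*(-6*a^2 + 3*a) + 4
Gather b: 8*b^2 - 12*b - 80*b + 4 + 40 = 8*b^2 - 92*b + 44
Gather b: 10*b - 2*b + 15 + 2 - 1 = 8*b + 16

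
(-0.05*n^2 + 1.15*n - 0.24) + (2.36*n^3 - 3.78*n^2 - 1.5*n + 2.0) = 2.36*n^3 - 3.83*n^2 - 0.35*n + 1.76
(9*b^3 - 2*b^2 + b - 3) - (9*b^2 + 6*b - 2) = 9*b^3 - 11*b^2 - 5*b - 1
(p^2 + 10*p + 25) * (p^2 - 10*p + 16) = p^4 - 59*p^2 - 90*p + 400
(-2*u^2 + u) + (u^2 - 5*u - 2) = -u^2 - 4*u - 2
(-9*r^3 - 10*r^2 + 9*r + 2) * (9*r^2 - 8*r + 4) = -81*r^5 - 18*r^4 + 125*r^3 - 94*r^2 + 20*r + 8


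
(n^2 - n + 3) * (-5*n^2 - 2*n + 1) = -5*n^4 + 3*n^3 - 12*n^2 - 7*n + 3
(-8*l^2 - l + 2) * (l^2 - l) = -8*l^4 + 7*l^3 + 3*l^2 - 2*l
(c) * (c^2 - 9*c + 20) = c^3 - 9*c^2 + 20*c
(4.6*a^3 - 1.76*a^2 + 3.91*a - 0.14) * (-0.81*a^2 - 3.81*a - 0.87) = -3.726*a^5 - 16.1004*a^4 - 0.4635*a^3 - 13.2525*a^2 - 2.8683*a + 0.1218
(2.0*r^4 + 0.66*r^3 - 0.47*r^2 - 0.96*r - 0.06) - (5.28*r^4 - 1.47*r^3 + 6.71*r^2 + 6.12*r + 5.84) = -3.28*r^4 + 2.13*r^3 - 7.18*r^2 - 7.08*r - 5.9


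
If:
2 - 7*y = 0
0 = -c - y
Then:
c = -2/7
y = 2/7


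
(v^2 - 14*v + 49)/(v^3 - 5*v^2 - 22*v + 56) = (v - 7)/(v^2 + 2*v - 8)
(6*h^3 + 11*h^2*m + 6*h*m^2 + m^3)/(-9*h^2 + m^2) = (-2*h^2 - 3*h*m - m^2)/(3*h - m)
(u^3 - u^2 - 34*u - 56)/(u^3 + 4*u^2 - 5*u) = (u^3 - u^2 - 34*u - 56)/(u*(u^2 + 4*u - 5))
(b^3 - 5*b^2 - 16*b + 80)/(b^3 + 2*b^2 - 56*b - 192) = (b^2 - 9*b + 20)/(b^2 - 2*b - 48)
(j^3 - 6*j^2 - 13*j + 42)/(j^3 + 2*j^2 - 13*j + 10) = (j^2 - 4*j - 21)/(j^2 + 4*j - 5)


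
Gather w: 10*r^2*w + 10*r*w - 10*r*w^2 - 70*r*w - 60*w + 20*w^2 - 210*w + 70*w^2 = w^2*(90 - 10*r) + w*(10*r^2 - 60*r - 270)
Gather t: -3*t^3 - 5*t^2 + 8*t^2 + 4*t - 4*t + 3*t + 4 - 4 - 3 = -3*t^3 + 3*t^2 + 3*t - 3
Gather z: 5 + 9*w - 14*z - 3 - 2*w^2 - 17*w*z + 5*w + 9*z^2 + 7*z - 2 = -2*w^2 + 14*w + 9*z^2 + z*(-17*w - 7)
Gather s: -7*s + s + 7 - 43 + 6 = -6*s - 30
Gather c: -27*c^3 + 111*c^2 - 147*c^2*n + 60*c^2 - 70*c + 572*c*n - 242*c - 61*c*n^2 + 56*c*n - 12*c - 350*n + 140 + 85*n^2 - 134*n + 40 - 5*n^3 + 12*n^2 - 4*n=-27*c^3 + c^2*(171 - 147*n) + c*(-61*n^2 + 628*n - 324) - 5*n^3 + 97*n^2 - 488*n + 180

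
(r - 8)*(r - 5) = r^2 - 13*r + 40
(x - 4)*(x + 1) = x^2 - 3*x - 4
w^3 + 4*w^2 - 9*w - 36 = (w - 3)*(w + 3)*(w + 4)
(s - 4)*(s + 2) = s^2 - 2*s - 8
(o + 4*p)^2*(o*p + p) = o^3*p + 8*o^2*p^2 + o^2*p + 16*o*p^3 + 8*o*p^2 + 16*p^3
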